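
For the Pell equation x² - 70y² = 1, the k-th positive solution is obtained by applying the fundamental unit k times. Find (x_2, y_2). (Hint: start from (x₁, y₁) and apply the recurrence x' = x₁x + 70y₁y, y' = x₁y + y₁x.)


Step 1: Find the fundamental solution (x₁, y₁) of x² - 70y² = 1.
  Expand √70 as a continued fraction. a₀ = ⌊√70⌋ = 8; iterate m_{k+1} = d_k·a_k − m_k, d_{k+1} = (70 − m_{k+1}²)/d_k, a_{k+1} = ⌊(a₀ + m_{k+1})/d_{k+1}⌋ (starting m₀ = 0, d₀ = 1), with convergents p_k = a_k·p_{k-1} + p_{k-2}, q_k = a_k·q_{k-1} + q_{k-2} (p₋₁ = 1, q₋₁ = 0):
  k = 0: a₀ = 8; p₀/q₀ = 8/1; p₀² − 70·q₀² = 64 − 70 = -6.
  k = 1: m = 8, d = 6, a = ⌊(8 + 8)/6⌋ = 2; p/q = (2·8 + 1)/(2·1 + 0) = 17/2; p² − 70·q² = 289 − 280 = 9.
  k = 2: m = 4, d = 9, a = ⌊(8 + 4)/9⌋ = 1; p/q = (1·17 + 8)/(1·2 + 1) = 25/3; p² − 70·q² = 625 − 630 = -5.
  k = 3: m = 5, d = 5, a = ⌊(8 + 5)/5⌋ = 2; p/q = (2·25 + 17)/(2·3 + 2) = 67/8; p² − 70·q² = 4489 − 4480 = 9.
  k = 4: m = 5, d = 9, a = ⌊(8 + 5)/9⌋ = 1; p/q = (1·67 + 25)/(1·8 + 3) = 92/11; p² − 70·q² = 8464 − 8470 = -6.
  k = 5: m = 4, d = 6, a = ⌊(8 + 4)/6⌋ = 2; p/q = (2·92 + 67)/(2·11 + 8) = 251/30; p² − 70·q² = 63001 − 63000 = 1.
  The first convergent with p² − 70·q² = 1 gives the fundamental solution (x₁, y₁) = (251, 30).
Step 2: Apply the recurrence (x_{n+1}, y_{n+1}) = (x₁x_n + 70y₁y_n, x₁y_n + y₁x_n) repeatedly.
  From (x_1, y_1) = (251, 30): x_2 = 251·251 + 70·30·30 = 126001; y_2 = 251·30 + 30·251 = 15060.
Step 3: Verify x_2² - 70·y_2² = 15876252001 - 15876252000 = 1 (should be 1). ✓

(x_1, y_1) = (251, 30); (x_2, y_2) = (126001, 15060).


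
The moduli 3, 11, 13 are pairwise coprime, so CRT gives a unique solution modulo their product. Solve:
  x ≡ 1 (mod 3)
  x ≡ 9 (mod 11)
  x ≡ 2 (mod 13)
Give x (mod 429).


Moduli 3, 11, 13 are pairwise coprime; by CRT there is a unique solution modulo M = 3 · 11 · 13 = 429.
Solve pairwise, accumulating the modulus:
  Start with x ≡ 1 (mod 3).
  Combine with x ≡ 9 (mod 11): since gcd(3, 11) = 1, we get a unique residue mod 33.
    Write x = 1 + 3·t and substitute into x ≡ 9 (mod 11): 3·t ≡ 9 − 1 = 8 (mod 11).
    The inverse of 3 mod 11 is 4 (since 3·4 = 12 = 1·11 + 1), so t ≡ 4·8 = 32 ≡ 10 (mod 11).
    Then x = 1 + 3·10 = 31, valid modulo lcm(3, 11) = 33: x ≡ 31 (mod 33).
  Combine with x ≡ 2 (mod 13): since gcd(33, 13) = 1, we get a unique residue mod 429.
    Write x = 31 + 33·t and substitute into x ≡ 2 (mod 13): 33·t ≡ 2 − 31 = -29 (mod 13).
    Reduce coefficients mod 13: 7·t ≡ 10 (mod 13).
    The inverse of 7 mod 13 is 2 (since 7·2 = 14 = 1·13 + 1), so t ≡ 2·10 = 20 ≡ 7 (mod 13).
    Then x = 31 + 33·7 = 262, valid modulo lcm(33, 13) = 429: x ≡ 262 (mod 429).
Verify: 262 mod 3 = 1 ✓, 262 mod 11 = 9 ✓, 262 mod 13 = 2 ✓.

x ≡ 262 (mod 429).


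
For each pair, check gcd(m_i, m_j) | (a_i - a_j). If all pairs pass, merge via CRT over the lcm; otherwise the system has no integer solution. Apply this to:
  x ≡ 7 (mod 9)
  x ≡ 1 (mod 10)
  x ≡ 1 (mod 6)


Moduli 9, 10, 6 are not pairwise coprime, so CRT works modulo lcm(m_i) when all pairwise compatibility conditions hold.
Pairwise compatibility: gcd(m_i, m_j) must divide a_i - a_j for every pair.
Merge one congruence at a time:
  Start: x ≡ 7 (mod 9).
  Combine with x ≡ 1 (mod 10): gcd(9, 10) = 1; 1 - 7 = -6, which IS divisible by 1, so compatible.
    Write x = 7 + 9·t and substitute into x ≡ 1 (mod 10): 9·t ≡ 1 − 7 = -6 (mod 10).
    Reduce coefficients mod 10: 9·t ≡ 4 (mod 10).
    The inverse of 9 mod 10 is 9 (since 9·9 = 81 = 8·10 + 1), so t ≡ 9·4 = 36 ≡ 6 (mod 10).
    Then x = 7 + 9·6 = 61, valid modulo lcm(9, 10) = 90: x ≡ 61 (mod 90).
  Combine with x ≡ 1 (mod 6): gcd(90, 6) = 6; 1 - 61 = -60, which IS divisible by 6, so compatible.
    Write x = 61 + 90·t and substitute into x ≡ 1 (mod 6): 90·t ≡ 1 − 61 = -60 (mod 6).
    Divide the congruence (and modulus) by g = 6: 15·t ≡ -10 (mod 1).
    Modulo 1 every t works; take t = 0.
    Then x = 61 + 90·0 = 61, valid modulo lcm(90, 6) = 90: x ≡ 61 (mod 90).
Verify: 61 mod 9 = 7, 61 mod 10 = 1, 61 mod 6 = 1.

x ≡ 61 (mod 90).


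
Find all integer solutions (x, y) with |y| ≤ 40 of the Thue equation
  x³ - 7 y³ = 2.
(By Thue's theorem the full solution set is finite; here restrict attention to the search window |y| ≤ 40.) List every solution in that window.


The equation is x³ - 7y³ = 2. For fixed y, x³ = 7·y³ + 2, so a solution requires the RHS to be a perfect cube.
Strategy: iterate y from -40 to 40, compute RHS = 7·y³ + 2, and check whether it is a (positive or negative) perfect cube.
Check small values of y:
  y = 0: RHS = 2 is not a perfect cube.
  y = 1: RHS = 9 is not a perfect cube.
  y = -1: RHS = -5 is not a perfect cube.
  y = 2: RHS = 58 is not a perfect cube.
  y = -2: RHS = -54 is not a perfect cube.
  y = 3: RHS = 191 is not a perfect cube.
  y = -3: RHS = -187 is not a perfect cube.
Continuing the search up to |y| = 40 finds no solutions either.
No (x, y) in the scanned range satisfies the equation.

No integer solutions with |y| ≤ 40.


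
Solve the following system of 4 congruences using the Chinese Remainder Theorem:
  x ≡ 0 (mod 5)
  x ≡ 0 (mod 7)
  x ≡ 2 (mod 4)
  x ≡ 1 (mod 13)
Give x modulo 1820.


Product of moduli M = 5 · 7 · 4 · 13 = 1820.
Merge one congruence at a time:
  Start: x ≡ 0 (mod 5).
  Combine with x ≡ 0 (mod 7); new modulus lcm = 35.
    Write x = 0 + 5·t and substitute into x ≡ 0 (mod 7): 5·t ≡ 0 − 0 = 0 (mod 7).
    The inverse of 5 mod 7 is 3 (since 5·3 = 15 = 2·7 + 1), so t ≡ 3·0 = 0 ≡ 0 (mod 7).
    Then x = 0 + 5·0 = 0, valid modulo lcm(5, 7) = 35: x ≡ 0 (mod 35).
  Combine with x ≡ 2 (mod 4); new modulus lcm = 140.
    Write x = 0 + 35·t and substitute into x ≡ 2 (mod 4): 35·t ≡ 2 − 0 = 2 (mod 4).
    Reduce coefficients mod 4: 3·t ≡ 2 (mod 4).
    The inverse of 3 mod 4 is 3 (since 3·3 = 9 = 2·4 + 1), so t ≡ 3·2 = 6 ≡ 2 (mod 4).
    Then x = 0 + 35·2 = 70, valid modulo lcm(35, 4) = 140: x ≡ 70 (mod 140).
  Combine with x ≡ 1 (mod 13); new modulus lcm = 1820.
    Write x = 70 + 140·t and substitute into x ≡ 1 (mod 13): 140·t ≡ 1 − 70 = -69 (mod 13).
    Reduce coefficients mod 13: 10·t ≡ 9 (mod 13).
    The inverse of 10 mod 13 is 4 (since 10·4 = 40 = 3·13 + 1), so t ≡ 4·9 = 36 ≡ 10 (mod 13).
    Then x = 70 + 140·10 = 1470, valid modulo lcm(140, 13) = 1820: x ≡ 1470 (mod 1820).
Verify against each original: 1470 mod 5 = 0, 1470 mod 7 = 0, 1470 mod 4 = 2, 1470 mod 13 = 1.

x ≡ 1470 (mod 1820).


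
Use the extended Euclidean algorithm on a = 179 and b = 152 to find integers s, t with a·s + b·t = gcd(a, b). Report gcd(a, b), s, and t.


Euclidean algorithm on (179, 152) — divide until remainder is 0:
  179 = 1 · 152 + 27
  152 = 5 · 27 + 17
  27 = 1 · 17 + 10
  17 = 1 · 10 + 7
  10 = 1 · 7 + 3
  7 = 2 · 3 + 1
  3 = 3 · 1 + 0
gcd(179, 152) = 1.
Track Bezout coefficients alongside the remainders: start with r₀ = 179 = a·1 + b·0 (s = 1, t = 0) and r₁ = 152 = a·0 + b·1 (s = 0, t = 1); each new remainder r_{k+1} = r_{k-1} − q_k·r_k inherits s_{k+1} = s_{k-1} − q_k·s_k, t_{k+1} = t_{k-1} − q_k·t_k, so r_k = a·s_k + b·t_k at every step:
  q = 1: r = 27, s = 1 − 1·0 = 1, t = 0 − 1·1 = -1  (check: 179·1 + 152·(-1) = 27)
  q = 5: r = 17, s = 0 − 5·1 = -5, t = 1 − 5·(-1) = 6  (check: 179·(-5) + 152·6 = 17)
  q = 1: r = 10, s = 1 − 1·(-5) = 6, t = -1 − 1·6 = -7  (check: 179·6 + 152·(-7) = 10)
  q = 1: r = 7, s = -5 − 1·6 = -11, t = 6 − 1·(-7) = 13  (check: 179·(-11) + 152·13 = 7)
  q = 1: r = 3, s = 6 − 1·(-11) = 17, t = -7 − 1·13 = -20  (check: 179·17 + 152·(-20) = 3)
  q = 2: r = 1, s = -11 − 2·17 = -45, t = 13 − 2·(-20) = 53  (check: 179·(-45) + 152·53 = 1)
The row with r = 1 (the gcd) gives the Bezout coefficients s = -45, t = 53.
Result: 179 · (-45) + 152 · (53) = 1.

gcd(179, 152) = 1; s = -45, t = 53 (check: 179·(-45) + 152·53 = 1).


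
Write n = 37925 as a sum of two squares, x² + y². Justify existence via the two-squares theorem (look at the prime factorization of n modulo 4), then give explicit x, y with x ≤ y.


Step 1: Factor n = 37925 = 5^2 · 37 · 41.
Step 2: Check the mod-4 condition on each prime factor: 5 ≡ 1 (mod 4), exponent 2; 37 ≡ 1 (mod 4), exponent 1; 41 ≡ 1 (mod 4), exponent 1.
All primes ≡ 3 (mod 4) appear to even exponent (or don't appear), so by the two-squares theorem n IS expressible as a sum of two squares.
Step 3: Build a representation. Group n = k² · m with k = 5 and m = 37 · 41 = 1517 (a product of primes ≡ 1 (mod 4)); a representation of m scales to one of n via (k·x)² + (k·y)² = k²(x² + y²). Each prime p ≡ 1 (mod 4) is itself a sum of two squares; find a² by testing p − a² for a perfect square:
  37: 37 − 1² = 36 = 6² ⇒ 37 = 1² + 6².
  41: 41 − 1² = 40, 41 − 2² = 37, 41 − 3² = 32, 41 − 4² = 25 = 5² ⇒ 41 = 4² + 5².
  Combine using the Brahmagupta–Fibonacci identity (a² + b²)(c² + d²) = (ac − bd)² + (ad + bc)² = (ac + bd)² + (ad − bc)²:
  37 · 41 = 1517: from (1² + 6²)(4² + 5²), take (1·4 − 6·5, 1·5 + 6·4) = (4 − 30, 5 + 24) = (-26, 29); dropping signs (only squares matter) gives (26, 29); check 26² + 29² = 676 + 841 = 1517 ✓.
  Scale by k = 5: (5·26, 5·29) = (130, 145).
Step 4: Order so x ≤ y and verify: 130² + 145² = 16900 + 21025 = 37925 = n. ✓

n = 37925 = 130² + 145² (one valid representation with x ≤ y).


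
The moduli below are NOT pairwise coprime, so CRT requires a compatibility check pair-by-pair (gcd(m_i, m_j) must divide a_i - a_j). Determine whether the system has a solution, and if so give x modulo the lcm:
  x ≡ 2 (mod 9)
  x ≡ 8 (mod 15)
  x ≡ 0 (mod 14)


Moduli 9, 15, 14 are not pairwise coprime, so CRT works modulo lcm(m_i) when all pairwise compatibility conditions hold.
Pairwise compatibility: gcd(m_i, m_j) must divide a_i - a_j for every pair.
Merge one congruence at a time:
  Start: x ≡ 2 (mod 9).
  Combine with x ≡ 8 (mod 15): gcd(9, 15) = 3; 8 - 2 = 6, which IS divisible by 3, so compatible.
    Write x = 2 + 9·t and substitute into x ≡ 8 (mod 15): 9·t ≡ 8 − 2 = 6 (mod 15).
    Divide the congruence (and modulus) by g = 3: 3·t ≡ 2 (mod 5).
    The inverse of 3 mod 5 is 2 (since 3·2 = 6 = 1·5 + 1), so t ≡ 2·2 = 4 ≡ 4 (mod 5).
    Then x = 2 + 9·4 = 38, valid modulo lcm(9, 15) = 45: x ≡ 38 (mod 45).
  Combine with x ≡ 0 (mod 14): gcd(45, 14) = 1; 0 - 38 = -38, which IS divisible by 1, so compatible.
    Write x = 38 + 45·t and substitute into x ≡ 0 (mod 14): 45·t ≡ 0 − 38 = -38 (mod 14).
    Reduce coefficients mod 14: 3·t ≡ 4 (mod 14).
    The inverse of 3 mod 14 is 5 (since 3·5 = 15 = 1·14 + 1), so t ≡ 5·4 = 20 ≡ 6 (mod 14).
    Then x = 38 + 45·6 = 308, valid modulo lcm(45, 14) = 630: x ≡ 308 (mod 630).
Verify: 308 mod 9 = 2, 308 mod 15 = 8, 308 mod 14 = 0.

x ≡ 308 (mod 630).


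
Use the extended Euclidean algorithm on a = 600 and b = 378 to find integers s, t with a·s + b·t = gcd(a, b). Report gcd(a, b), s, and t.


Euclidean algorithm on (600, 378) — divide until remainder is 0:
  600 = 1 · 378 + 222
  378 = 1 · 222 + 156
  222 = 1 · 156 + 66
  156 = 2 · 66 + 24
  66 = 2 · 24 + 18
  24 = 1 · 18 + 6
  18 = 3 · 6 + 0
gcd(600, 378) = 6.
Track Bezout coefficients alongside the remainders: start with r₀ = 600 = a·1 + b·0 (s = 1, t = 0) and r₁ = 378 = a·0 + b·1 (s = 0, t = 1); each new remainder r_{k+1} = r_{k-1} − q_k·r_k inherits s_{k+1} = s_{k-1} − q_k·s_k, t_{k+1} = t_{k-1} − q_k·t_k, so r_k = a·s_k + b·t_k at every step:
  q = 1: r = 222, s = 1 − 1·0 = 1, t = 0 − 1·1 = -1  (check: 600·1 + 378·(-1) = 222)
  q = 1: r = 156, s = 0 − 1·1 = -1, t = 1 − 1·(-1) = 2  (check: 600·(-1) + 378·2 = 156)
  q = 1: r = 66, s = 1 − 1·(-1) = 2, t = -1 − 1·2 = -3  (check: 600·2 + 378·(-3) = 66)
  q = 2: r = 24, s = -1 − 2·2 = -5, t = 2 − 2·(-3) = 8  (check: 600·(-5) + 378·8 = 24)
  q = 2: r = 18, s = 2 − 2·(-5) = 12, t = -3 − 2·8 = -19  (check: 600·12 + 378·(-19) = 18)
  q = 1: r = 6, s = -5 − 1·12 = -17, t = 8 − 1·(-19) = 27  (check: 600·(-17) + 378·27 = 6)
The row with r = 6 (the gcd) gives the Bezout coefficients s = -17, t = 27.
Result: 600 · (-17) + 378 · (27) = 6.

gcd(600, 378) = 6; s = -17, t = 27 (check: 600·(-17) + 378·27 = 6).


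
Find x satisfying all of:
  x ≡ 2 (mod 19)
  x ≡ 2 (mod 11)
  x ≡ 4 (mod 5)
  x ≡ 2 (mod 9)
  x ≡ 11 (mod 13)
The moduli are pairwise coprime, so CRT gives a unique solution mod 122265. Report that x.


Product of moduli M = 19 · 11 · 5 · 9 · 13 = 122265.
Merge one congruence at a time:
  Start: x ≡ 2 (mod 19).
  Combine with x ≡ 2 (mod 11); new modulus lcm = 209.
    Write x = 2 + 19·t and substitute into x ≡ 2 (mod 11): 19·t ≡ 2 − 2 = 0 (mod 11).
    Reduce coefficients mod 11: 8·t ≡ 0 (mod 11).
    The inverse of 8 mod 11 is 7 (since 8·7 = 56 = 5·11 + 1), so t ≡ 7·0 = 0 ≡ 0 (mod 11).
    Then x = 2 + 19·0 = 2, valid modulo lcm(19, 11) = 209: x ≡ 2 (mod 209).
  Combine with x ≡ 4 (mod 5); new modulus lcm = 1045.
    Write x = 2 + 209·t and substitute into x ≡ 4 (mod 5): 209·t ≡ 4 − 2 = 2 (mod 5).
    Reduce coefficients mod 5: 4·t ≡ 2 (mod 5).
    The inverse of 4 mod 5 is 4 (since 4·4 = 16 = 3·5 + 1), so t ≡ 4·2 = 8 ≡ 3 (mod 5).
    Then x = 2 + 209·3 = 629, valid modulo lcm(209, 5) = 1045: x ≡ 629 (mod 1045).
  Combine with x ≡ 2 (mod 9); new modulus lcm = 9405.
    Write x = 629 + 1045·t and substitute into x ≡ 2 (mod 9): 1045·t ≡ 2 − 629 = -627 (mod 9).
    Reduce coefficients mod 9: 1·t ≡ 3 (mod 9).
    So t ≡ 3 (mod 9).
    Then x = 629 + 1045·3 = 3764, valid modulo lcm(1045, 9) = 9405: x ≡ 3764 (mod 9405).
  Combine with x ≡ 11 (mod 13); new modulus lcm = 122265.
    Write x = 3764 + 9405·t and substitute into x ≡ 11 (mod 13): 9405·t ≡ 11 − 3764 = -3753 (mod 13).
    Reduce coefficients mod 13: 6·t ≡ 4 (mod 13).
    The inverse of 6 mod 13 is 11 (since 6·11 = 66 = 5·13 + 1), so t ≡ 11·4 = 44 ≡ 5 (mod 13).
    Then x = 3764 + 9405·5 = 50789, valid modulo lcm(9405, 13) = 122265: x ≡ 50789 (mod 122265).
Verify against each original: 50789 mod 19 = 2, 50789 mod 11 = 2, 50789 mod 5 = 4, 50789 mod 9 = 2, 50789 mod 13 = 11.

x ≡ 50789 (mod 122265).


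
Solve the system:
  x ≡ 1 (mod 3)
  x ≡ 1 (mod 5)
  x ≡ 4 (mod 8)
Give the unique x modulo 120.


Moduli 3, 5, 8 are pairwise coprime; by CRT there is a unique solution modulo M = 3 · 5 · 8 = 120.
Solve pairwise, accumulating the modulus:
  Start with x ≡ 1 (mod 3).
  Combine with x ≡ 1 (mod 5): since gcd(3, 5) = 1, we get a unique residue mod 15.
    Write x = 1 + 3·t and substitute into x ≡ 1 (mod 5): 3·t ≡ 1 − 1 = 0 (mod 5).
    The inverse of 3 mod 5 is 2 (since 3·2 = 6 = 1·5 + 1), so t ≡ 2·0 = 0 ≡ 0 (mod 5).
    Then x = 1 + 3·0 = 1, valid modulo lcm(3, 5) = 15: x ≡ 1 (mod 15).
  Combine with x ≡ 4 (mod 8): since gcd(15, 8) = 1, we get a unique residue mod 120.
    Write x = 1 + 15·t and substitute into x ≡ 4 (mod 8): 15·t ≡ 4 − 1 = 3 (mod 8).
    Reduce coefficients mod 8: 7·t ≡ 3 (mod 8).
    The inverse of 7 mod 8 is 7 (since 7·7 = 49 = 6·8 + 1), so t ≡ 7·3 = 21 ≡ 5 (mod 8).
    Then x = 1 + 15·5 = 76, valid modulo lcm(15, 8) = 120: x ≡ 76 (mod 120).
Verify: 76 mod 3 = 1 ✓, 76 mod 5 = 1 ✓, 76 mod 8 = 4 ✓.

x ≡ 76 (mod 120).


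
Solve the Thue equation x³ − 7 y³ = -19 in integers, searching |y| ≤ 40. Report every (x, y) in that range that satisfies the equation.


The equation is x³ - 7y³ = -19. For fixed y, x³ = 7·y³ − 19, so a solution requires the RHS to be a perfect cube.
Strategy: iterate y from -40 to 40, compute RHS = 7·y³ − 19, and check whether it is a (positive or negative) perfect cube.
Check small values of y:
  y = 0: RHS = -19 is not a perfect cube.
  y = 1: RHS = -12 is not a perfect cube.
  y = -1: RHS = -26 is not a perfect cube.
  y = 2: RHS = 37 is not a perfect cube.
  y = -2: RHS = -75 is not a perfect cube.
  y = 3: RHS = 170 is not a perfect cube.
  y = -3: RHS = -208 is not a perfect cube.
Continuing the search up to |y| = 40 finds no solutions either.
No (x, y) in the scanned range satisfies the equation.

No integer solutions with |y| ≤ 40.


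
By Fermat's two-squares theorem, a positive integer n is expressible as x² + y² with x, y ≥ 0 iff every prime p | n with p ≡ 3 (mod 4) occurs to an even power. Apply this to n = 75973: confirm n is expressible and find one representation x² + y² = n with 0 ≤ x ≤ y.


Step 1: Factor n = 75973 = 17 · 41 · 109.
Step 2: Check the mod-4 condition on each prime factor: 17 ≡ 1 (mod 4), exponent 1; 41 ≡ 1 (mod 4), exponent 1; 109 ≡ 1 (mod 4), exponent 1.
All primes ≡ 3 (mod 4) appear to even exponent (or don't appear), so by the two-squares theorem n IS expressible as a sum of two squares.
Step 3: Build a representation. Here n = 17 · 41 · 109 is a product of primes ≡ 1 (mod 4). Each prime p ≡ 1 (mod 4) is itself a sum of two squares; find a² by testing p − a² for a perfect square:
  17: 17 − 1² = 16 = 4² ⇒ 17 = 1² + 4².
  41: 41 − 1² = 40, 41 − 2² = 37, 41 − 3² = 32, 41 − 4² = 25 = 5² ⇒ 41 = 4² + 5².
  109: 109 − 1² = 108, 109 − 2² = 105, 109 − 3² = 100 = 10² ⇒ 109 = 3² + 10².
  Combine using the Brahmagupta–Fibonacci identity (a² + b²)(c² + d²) = (ac − bd)² + (ad + bc)² = (ac + bd)² + (ad − bc)²:
  17 · 41 = 697: from (1² + 4²)(4² + 5²), take (1·4 − 4·5, 1·5 + 4·4) = (4 − 20, 5 + 16) = (-16, 21); dropping signs (only squares matter) gives (16, 21); check 16² + 21² = 256 + 441 = 697 ✓.
  697 · 109 = 75973: from (16² + 21²)(3² + 10²), take (16·3 − 21·10, 16·10 + 21·3) = (48 − 210, 160 + 63) = (-162, 223); dropping signs (only squares matter) gives (162, 223); check 162² + 223² = 26244 + 49729 = 75973 ✓.
Step 4: Order so x ≤ y and verify: 162² + 223² = 26244 + 49729 = 75973 = n. ✓

n = 75973 = 162² + 223² (one valid representation with x ≤ y).


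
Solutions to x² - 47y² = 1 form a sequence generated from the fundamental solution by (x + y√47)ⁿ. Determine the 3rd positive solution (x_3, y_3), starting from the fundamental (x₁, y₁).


Step 1: Find the fundamental solution (x₁, y₁) of x² - 47y² = 1.
  Expand √47 as a continued fraction. a₀ = ⌊√47⌋ = 6; iterate m_{k+1} = d_k·a_k − m_k, d_{k+1} = (47 − m_{k+1}²)/d_k, a_{k+1} = ⌊(a₀ + m_{k+1})/d_{k+1}⌋ (starting m₀ = 0, d₀ = 1), with convergents p_k = a_k·p_{k-1} + p_{k-2}, q_k = a_k·q_{k-1} + q_{k-2} (p₋₁ = 1, q₋₁ = 0):
  k = 0: a₀ = 6; p₀/q₀ = 6/1; p₀² − 47·q₀² = 36 − 47 = -11.
  k = 1: m = 6, d = 11, a = ⌊(6 + 6)/11⌋ = 1; p/q = (1·6 + 1)/(1·1 + 0) = 7/1; p² − 47·q² = 49 − 47 = 2.
  k = 2: m = 5, d = 2, a = ⌊(6 + 5)/2⌋ = 5; p/q = (5·7 + 6)/(5·1 + 1) = 41/6; p² − 47·q² = 1681 − 1692 = -11.
  k = 3: m = 5, d = 11, a = ⌊(6 + 5)/11⌋ = 1; p/q = (1·41 + 7)/(1·6 + 1) = 48/7; p² − 47·q² = 2304 − 2303 = 1.
  The first convergent with p² − 47·q² = 1 gives the fundamental solution (x₁, y₁) = (48, 7).
Step 2: Apply the recurrence (x_{n+1}, y_{n+1}) = (x₁x_n + 47y₁y_n, x₁y_n + y₁x_n) repeatedly.
  From (x_1, y_1) = (48, 7): x_2 = 48·48 + 47·7·7 = 4607; y_2 = 48·7 + 7·48 = 672.
  From (x_2, y_2) = (4607, 672): x_3 = 48·4607 + 47·7·672 = 442224; y_3 = 48·672 + 7·4607 = 64505.
Step 3: Verify x_3² - 47·y_3² = 195562066176 - 195562066175 = 1 (should be 1). ✓

(x_1, y_1) = (48, 7); (x_3, y_3) = (442224, 64505).


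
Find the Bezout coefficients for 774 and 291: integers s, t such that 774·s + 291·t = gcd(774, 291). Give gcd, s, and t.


Euclidean algorithm on (774, 291) — divide until remainder is 0:
  774 = 2 · 291 + 192
  291 = 1 · 192 + 99
  192 = 1 · 99 + 93
  99 = 1 · 93 + 6
  93 = 15 · 6 + 3
  6 = 2 · 3 + 0
gcd(774, 291) = 3.
Track Bezout coefficients alongside the remainders: start with r₀ = 774 = a·1 + b·0 (s = 1, t = 0) and r₁ = 291 = a·0 + b·1 (s = 0, t = 1); each new remainder r_{k+1} = r_{k-1} − q_k·r_k inherits s_{k+1} = s_{k-1} − q_k·s_k, t_{k+1} = t_{k-1} − q_k·t_k, so r_k = a·s_k + b·t_k at every step:
  q = 2: r = 192, s = 1 − 2·0 = 1, t = 0 − 2·1 = -2  (check: 774·1 + 291·(-2) = 192)
  q = 1: r = 99, s = 0 − 1·1 = -1, t = 1 − 1·(-2) = 3  (check: 774·(-1) + 291·3 = 99)
  q = 1: r = 93, s = 1 − 1·(-1) = 2, t = -2 − 1·3 = -5  (check: 774·2 + 291·(-5) = 93)
  q = 1: r = 6, s = -1 − 1·2 = -3, t = 3 − 1·(-5) = 8  (check: 774·(-3) + 291·8 = 6)
  q = 15: r = 3, s = 2 − 15·(-3) = 47, t = -5 − 15·8 = -125  (check: 774·47 + 291·(-125) = 3)
The row with r = 3 (the gcd) gives the Bezout coefficients s = 47, t = -125.
Result: 774 · (47) + 291 · (-125) = 3.

gcd(774, 291) = 3; s = 47, t = -125 (check: 774·47 + 291·(-125) = 3).


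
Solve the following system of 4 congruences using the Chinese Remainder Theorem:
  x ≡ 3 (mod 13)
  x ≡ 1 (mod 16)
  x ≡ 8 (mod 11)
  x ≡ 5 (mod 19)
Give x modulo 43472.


Product of moduli M = 13 · 16 · 11 · 19 = 43472.
Merge one congruence at a time:
  Start: x ≡ 3 (mod 13).
  Combine with x ≡ 1 (mod 16); new modulus lcm = 208.
    Write x = 3 + 13·t and substitute into x ≡ 1 (mod 16): 13·t ≡ 1 − 3 = -2 (mod 16).
    Reduce coefficients mod 16: 13·t ≡ 14 (mod 16).
    The inverse of 13 mod 16 is 5 (since 13·5 = 65 = 4·16 + 1), so t ≡ 5·14 = 70 ≡ 6 (mod 16).
    Then x = 3 + 13·6 = 81, valid modulo lcm(13, 16) = 208: x ≡ 81 (mod 208).
  Combine with x ≡ 8 (mod 11); new modulus lcm = 2288.
    Write x = 81 + 208·t and substitute into x ≡ 8 (mod 11): 208·t ≡ 8 − 81 = -73 (mod 11).
    Reduce coefficients mod 11: 10·t ≡ 4 (mod 11).
    The inverse of 10 mod 11 is 10 (since 10·10 = 100 = 9·11 + 1), so t ≡ 10·4 = 40 ≡ 7 (mod 11).
    Then x = 81 + 208·7 = 1537, valid modulo lcm(208, 11) = 2288: x ≡ 1537 (mod 2288).
  Combine with x ≡ 5 (mod 19); new modulus lcm = 43472.
    Write x = 1537 + 2288·t and substitute into x ≡ 5 (mod 19): 2288·t ≡ 5 − 1537 = -1532 (mod 19).
    Reduce coefficients mod 19: 8·t ≡ 7 (mod 19).
    The inverse of 8 mod 19 is 12 (since 8·12 = 96 = 5·19 + 1), so t ≡ 12·7 = 84 ≡ 8 (mod 19).
    Then x = 1537 + 2288·8 = 19841, valid modulo lcm(2288, 19) = 43472: x ≡ 19841 (mod 43472).
Verify against each original: 19841 mod 13 = 3, 19841 mod 16 = 1, 19841 mod 11 = 8, 19841 mod 19 = 5.

x ≡ 19841 (mod 43472).


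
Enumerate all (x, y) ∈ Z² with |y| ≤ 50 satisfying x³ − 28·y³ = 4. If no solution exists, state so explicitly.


The equation is x³ - 28y³ = 4. For fixed y, x³ = 28·y³ + 4, so a solution requires the RHS to be a perfect cube.
Strategy: iterate y from -50 to 50, compute RHS = 28·y³ + 4, and check whether it is a (positive or negative) perfect cube.
Check small values of y:
  y = 0: RHS = 4 is not a perfect cube.
  y = 1: RHS = 32 is not a perfect cube.
  y = -1: RHS = -24 is not a perfect cube.
  y = 2: RHS = 228 is not a perfect cube.
  y = -2: RHS = -220 is not a perfect cube.
  y = 3: RHS = 760 is not a perfect cube.
  y = -3: RHS = -752 is not a perfect cube.
Continuing the search up to |y| = 50 finds no solutions either.
No (x, y) in the scanned range satisfies the equation.

No integer solutions with |y| ≤ 50.


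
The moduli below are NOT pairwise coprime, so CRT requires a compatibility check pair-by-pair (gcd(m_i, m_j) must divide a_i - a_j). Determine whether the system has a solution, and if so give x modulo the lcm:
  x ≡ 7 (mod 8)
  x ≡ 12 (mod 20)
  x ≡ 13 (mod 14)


Moduli 8, 20, 14 are not pairwise coprime, so CRT works modulo lcm(m_i) when all pairwise compatibility conditions hold.
Pairwise compatibility: gcd(m_i, m_j) must divide a_i - a_j for every pair.
Merge one congruence at a time:
  Start: x ≡ 7 (mod 8).
  Combine with x ≡ 12 (mod 20): gcd(8, 20) = 4, and 12 - 7 = 5 is NOT divisible by 4.
    ⇒ system is inconsistent (no integer solution).

No solution (the system is inconsistent).


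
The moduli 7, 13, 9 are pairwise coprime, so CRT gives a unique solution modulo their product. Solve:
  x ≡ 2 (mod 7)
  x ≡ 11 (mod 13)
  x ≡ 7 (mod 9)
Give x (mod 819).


Moduli 7, 13, 9 are pairwise coprime; by CRT there is a unique solution modulo M = 7 · 13 · 9 = 819.
Solve pairwise, accumulating the modulus:
  Start with x ≡ 2 (mod 7).
  Combine with x ≡ 11 (mod 13): since gcd(7, 13) = 1, we get a unique residue mod 91.
    Write x = 2 + 7·t and substitute into x ≡ 11 (mod 13): 7·t ≡ 11 − 2 = 9 (mod 13).
    The inverse of 7 mod 13 is 2 (since 7·2 = 14 = 1·13 + 1), so t ≡ 2·9 = 18 ≡ 5 (mod 13).
    Then x = 2 + 7·5 = 37, valid modulo lcm(7, 13) = 91: x ≡ 37 (mod 91).
  Combine with x ≡ 7 (mod 9): since gcd(91, 9) = 1, we get a unique residue mod 819.
    Write x = 37 + 91·t and substitute into x ≡ 7 (mod 9): 91·t ≡ 7 − 37 = -30 (mod 9).
    Reduce coefficients mod 9: 1·t ≡ 6 (mod 9).
    So t ≡ 6 (mod 9).
    Then x = 37 + 91·6 = 583, valid modulo lcm(91, 9) = 819: x ≡ 583 (mod 819).
Verify: 583 mod 7 = 2 ✓, 583 mod 13 = 11 ✓, 583 mod 9 = 7 ✓.

x ≡ 583 (mod 819).


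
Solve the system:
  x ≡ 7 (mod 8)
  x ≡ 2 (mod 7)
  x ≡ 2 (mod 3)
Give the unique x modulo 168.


Moduli 8, 7, 3 are pairwise coprime; by CRT there is a unique solution modulo M = 8 · 7 · 3 = 168.
Solve pairwise, accumulating the modulus:
  Start with x ≡ 7 (mod 8).
  Combine with x ≡ 2 (mod 7): since gcd(8, 7) = 1, we get a unique residue mod 56.
    Write x = 7 + 8·t and substitute into x ≡ 2 (mod 7): 8·t ≡ 2 − 7 = -5 (mod 7).
    Reduce coefficients mod 7: 1·t ≡ 2 (mod 7).
    So t ≡ 2 (mod 7).
    Then x = 7 + 8·2 = 23, valid modulo lcm(8, 7) = 56: x ≡ 23 (mod 56).
  Combine with x ≡ 2 (mod 3): since gcd(56, 3) = 1, we get a unique residue mod 168.
    Write x = 23 + 56·t and substitute into x ≡ 2 (mod 3): 56·t ≡ 2 − 23 = -21 (mod 3).
    Reduce coefficients mod 3: 2·t ≡ 0 (mod 3).
    The inverse of 2 mod 3 is 2 (since 2·2 = 4 = 1·3 + 1), so t ≡ 2·0 = 0 ≡ 0 (mod 3).
    Then x = 23 + 56·0 = 23, valid modulo lcm(56, 3) = 168: x ≡ 23 (mod 168).
Verify: 23 mod 8 = 7 ✓, 23 mod 7 = 2 ✓, 23 mod 3 = 2 ✓.

x ≡ 23 (mod 168).


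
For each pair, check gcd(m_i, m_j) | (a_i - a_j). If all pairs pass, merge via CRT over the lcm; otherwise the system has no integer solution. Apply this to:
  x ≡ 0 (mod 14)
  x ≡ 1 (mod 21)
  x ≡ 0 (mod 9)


Moduli 14, 21, 9 are not pairwise coprime, so CRT works modulo lcm(m_i) when all pairwise compatibility conditions hold.
Pairwise compatibility: gcd(m_i, m_j) must divide a_i - a_j for every pair.
Merge one congruence at a time:
  Start: x ≡ 0 (mod 14).
  Combine with x ≡ 1 (mod 21): gcd(14, 21) = 7, and 1 - 0 = 1 is NOT divisible by 7.
    ⇒ system is inconsistent (no integer solution).

No solution (the system is inconsistent).


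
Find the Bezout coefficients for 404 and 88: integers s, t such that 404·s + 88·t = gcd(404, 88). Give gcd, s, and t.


Euclidean algorithm on (404, 88) — divide until remainder is 0:
  404 = 4 · 88 + 52
  88 = 1 · 52 + 36
  52 = 1 · 36 + 16
  36 = 2 · 16 + 4
  16 = 4 · 4 + 0
gcd(404, 88) = 4.
Track Bezout coefficients alongside the remainders: start with r₀ = 404 = a·1 + b·0 (s = 1, t = 0) and r₁ = 88 = a·0 + b·1 (s = 0, t = 1); each new remainder r_{k+1} = r_{k-1} − q_k·r_k inherits s_{k+1} = s_{k-1} − q_k·s_k, t_{k+1} = t_{k-1} − q_k·t_k, so r_k = a·s_k + b·t_k at every step:
  q = 4: r = 52, s = 1 − 4·0 = 1, t = 0 − 4·1 = -4  (check: 404·1 + 88·(-4) = 52)
  q = 1: r = 36, s = 0 − 1·1 = -1, t = 1 − 1·(-4) = 5  (check: 404·(-1) + 88·5 = 36)
  q = 1: r = 16, s = 1 − 1·(-1) = 2, t = -4 − 1·5 = -9  (check: 404·2 + 88·(-9) = 16)
  q = 2: r = 4, s = -1 − 2·2 = -5, t = 5 − 2·(-9) = 23  (check: 404·(-5) + 88·23 = 4)
The row with r = 4 (the gcd) gives the Bezout coefficients s = -5, t = 23.
Result: 404 · (-5) + 88 · (23) = 4.

gcd(404, 88) = 4; s = -5, t = 23 (check: 404·(-5) + 88·23 = 4).


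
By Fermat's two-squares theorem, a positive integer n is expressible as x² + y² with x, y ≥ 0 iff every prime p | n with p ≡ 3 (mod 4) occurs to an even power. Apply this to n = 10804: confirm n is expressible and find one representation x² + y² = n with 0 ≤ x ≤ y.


Step 1: Factor n = 10804 = 2^2 · 37 · 73.
Step 2: Check the mod-4 condition on each prime factor: 2 = 2 (special); 37 ≡ 1 (mod 4), exponent 1; 73 ≡ 1 (mod 4), exponent 1.
All primes ≡ 3 (mod 4) appear to even exponent (or don't appear), so by the two-squares theorem n IS expressible as a sum of two squares.
Step 3: Build a representation. Group n = k² · m with k = 2 and m = 37 · 73 = 2701 (a product of primes ≡ 1 (mod 4)); a representation of m scales to one of n via (k·x)² + (k·y)² = k²(x² + y²). Each prime p ≡ 1 (mod 4) is itself a sum of two squares; find a² by testing p − a² for a perfect square:
  37: 37 − 1² = 36 = 6² ⇒ 37 = 1² + 6².
  73: 73 − 1² = 72, 73 − 2² = 69, 73 − 3² = 64 = 8² ⇒ 73 = 3² + 8².
  Combine using the Brahmagupta–Fibonacci identity (a² + b²)(c² + d²) = (ac − bd)² + (ad + bc)² = (ac + bd)² + (ad − bc)²:
  37 · 73 = 2701: from (1² + 6²)(3² + 8²), take (1·3 − 6·8, 1·8 + 6·3) = (3 − 48, 8 + 18) = (-45, 26); dropping signs (only squares matter) gives (45, 26); check 45² + 26² = 2025 + 676 = 2701 ✓.
  Scale by k = 2: (2·45, 2·26) = (90, 52).
Step 4: Order so x ≤ y and verify: 52² + 90² = 2704 + 8100 = 10804 = n. ✓

n = 10804 = 52² + 90² (one valid representation with x ≤ y).


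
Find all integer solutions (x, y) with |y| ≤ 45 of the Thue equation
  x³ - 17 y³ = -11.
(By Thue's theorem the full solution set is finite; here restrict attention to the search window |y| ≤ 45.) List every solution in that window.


The equation is x³ - 17y³ = -11. For fixed y, x³ = 17·y³ − 11, so a solution requires the RHS to be a perfect cube.
Strategy: iterate y from -45 to 45, compute RHS = 17·y³ − 11, and check whether it is a (positive or negative) perfect cube.
Check small values of y:
  y = 0: RHS = -11 is not a perfect cube.
  y = 1: RHS = 6 is not a perfect cube.
  y = -1: RHS = -28 is not a perfect cube.
  y = 2: RHS = 125 = (5)³ ⇒ x = 5 works.
  y = -2: RHS = -147 is not a perfect cube.
  y = 3: RHS = 448 is not a perfect cube.
  y = -3: RHS = -470 is not a perfect cube.
Continuing the search up to |y| = 45 finds no further solutions beyond those listed.
Collected solutions: (5, 2).

Solutions (with |y| ≤ 45): (5, 2).


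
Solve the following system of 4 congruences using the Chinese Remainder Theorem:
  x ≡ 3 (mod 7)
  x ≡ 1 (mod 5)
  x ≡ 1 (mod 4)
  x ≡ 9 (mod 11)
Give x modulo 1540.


Product of moduli M = 7 · 5 · 4 · 11 = 1540.
Merge one congruence at a time:
  Start: x ≡ 3 (mod 7).
  Combine with x ≡ 1 (mod 5); new modulus lcm = 35.
    Write x = 3 + 7·t and substitute into x ≡ 1 (mod 5): 7·t ≡ 1 − 3 = -2 (mod 5).
    Reduce coefficients mod 5: 2·t ≡ 3 (mod 5).
    The inverse of 2 mod 5 is 3 (since 2·3 = 6 = 1·5 + 1), so t ≡ 3·3 = 9 ≡ 4 (mod 5).
    Then x = 3 + 7·4 = 31, valid modulo lcm(7, 5) = 35: x ≡ 31 (mod 35).
  Combine with x ≡ 1 (mod 4); new modulus lcm = 140.
    Write x = 31 + 35·t and substitute into x ≡ 1 (mod 4): 35·t ≡ 1 − 31 = -30 (mod 4).
    Reduce coefficients mod 4: 3·t ≡ 2 (mod 4).
    The inverse of 3 mod 4 is 3 (since 3·3 = 9 = 2·4 + 1), so t ≡ 3·2 = 6 ≡ 2 (mod 4).
    Then x = 31 + 35·2 = 101, valid modulo lcm(35, 4) = 140: x ≡ 101 (mod 140).
  Combine with x ≡ 9 (mod 11); new modulus lcm = 1540.
    Write x = 101 + 140·t and substitute into x ≡ 9 (mod 11): 140·t ≡ 9 − 101 = -92 (mod 11).
    Reduce coefficients mod 11: 8·t ≡ 7 (mod 11).
    The inverse of 8 mod 11 is 7 (since 8·7 = 56 = 5·11 + 1), so t ≡ 7·7 = 49 ≡ 5 (mod 11).
    Then x = 101 + 140·5 = 801, valid modulo lcm(140, 11) = 1540: x ≡ 801 (mod 1540).
Verify against each original: 801 mod 7 = 3, 801 mod 5 = 1, 801 mod 4 = 1, 801 mod 11 = 9.

x ≡ 801 (mod 1540).


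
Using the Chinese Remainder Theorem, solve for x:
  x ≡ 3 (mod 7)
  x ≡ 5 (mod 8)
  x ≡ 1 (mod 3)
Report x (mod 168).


Moduli 7, 8, 3 are pairwise coprime; by CRT there is a unique solution modulo M = 7 · 8 · 3 = 168.
Solve pairwise, accumulating the modulus:
  Start with x ≡ 3 (mod 7).
  Combine with x ≡ 5 (mod 8): since gcd(7, 8) = 1, we get a unique residue mod 56.
    Write x = 3 + 7·t and substitute into x ≡ 5 (mod 8): 7·t ≡ 5 − 3 = 2 (mod 8).
    The inverse of 7 mod 8 is 7 (since 7·7 = 49 = 6·8 + 1), so t ≡ 7·2 = 14 ≡ 6 (mod 8).
    Then x = 3 + 7·6 = 45, valid modulo lcm(7, 8) = 56: x ≡ 45 (mod 56).
  Combine with x ≡ 1 (mod 3): since gcd(56, 3) = 1, we get a unique residue mod 168.
    Write x = 45 + 56·t and substitute into x ≡ 1 (mod 3): 56·t ≡ 1 − 45 = -44 (mod 3).
    Reduce coefficients mod 3: 2·t ≡ 1 (mod 3).
    The inverse of 2 mod 3 is 2 (since 2·2 = 4 = 1·3 + 1), so t ≡ 2·1 = 2 ≡ 2 (mod 3).
    Then x = 45 + 56·2 = 157, valid modulo lcm(56, 3) = 168: x ≡ 157 (mod 168).
Verify: 157 mod 7 = 3 ✓, 157 mod 8 = 5 ✓, 157 mod 3 = 1 ✓.

x ≡ 157 (mod 168).


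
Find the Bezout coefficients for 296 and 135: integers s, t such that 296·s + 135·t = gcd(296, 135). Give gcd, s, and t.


Euclidean algorithm on (296, 135) — divide until remainder is 0:
  296 = 2 · 135 + 26
  135 = 5 · 26 + 5
  26 = 5 · 5 + 1
  5 = 5 · 1 + 0
gcd(296, 135) = 1.
Track Bezout coefficients alongside the remainders: start with r₀ = 296 = a·1 + b·0 (s = 1, t = 0) and r₁ = 135 = a·0 + b·1 (s = 0, t = 1); each new remainder r_{k+1} = r_{k-1} − q_k·r_k inherits s_{k+1} = s_{k-1} − q_k·s_k, t_{k+1} = t_{k-1} − q_k·t_k, so r_k = a·s_k + b·t_k at every step:
  q = 2: r = 26, s = 1 − 2·0 = 1, t = 0 − 2·1 = -2  (check: 296·1 + 135·(-2) = 26)
  q = 5: r = 5, s = 0 − 5·1 = -5, t = 1 − 5·(-2) = 11  (check: 296·(-5) + 135·11 = 5)
  q = 5: r = 1, s = 1 − 5·(-5) = 26, t = -2 − 5·11 = -57  (check: 296·26 + 135·(-57) = 1)
The row with r = 1 (the gcd) gives the Bezout coefficients s = 26, t = -57.
Result: 296 · (26) + 135 · (-57) = 1.

gcd(296, 135) = 1; s = 26, t = -57 (check: 296·26 + 135·(-57) = 1).


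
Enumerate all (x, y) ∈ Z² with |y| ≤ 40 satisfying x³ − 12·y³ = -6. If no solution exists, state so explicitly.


The equation is x³ - 12y³ = -6. For fixed y, x³ = 12·y³ − 6, so a solution requires the RHS to be a perfect cube.
Strategy: iterate y from -40 to 40, compute RHS = 12·y³ − 6, and check whether it is a (positive or negative) perfect cube.
Check small values of y:
  y = 0: RHS = -6 is not a perfect cube.
  y = 1: RHS = 6 is not a perfect cube.
  y = -1: RHS = -18 is not a perfect cube.
  y = 2: RHS = 90 is not a perfect cube.
  y = -2: RHS = -102 is not a perfect cube.
  y = 3: RHS = 318 is not a perfect cube.
  y = -3: RHS = -330 is not a perfect cube.
Continuing the search up to |y| = 40 finds no solutions either.
No (x, y) in the scanned range satisfies the equation.

No integer solutions with |y| ≤ 40.


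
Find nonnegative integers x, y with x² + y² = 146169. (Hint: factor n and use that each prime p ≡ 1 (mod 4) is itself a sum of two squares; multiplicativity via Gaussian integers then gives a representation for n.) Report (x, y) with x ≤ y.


Step 1: Factor n = 146169 = 3^2 · 109 · 149.
Step 2: Check the mod-4 condition on each prime factor: 3 ≡ 3 (mod 4), exponent 2 (must be even); 109 ≡ 1 (mod 4), exponent 1; 149 ≡ 1 (mod 4), exponent 1.
All primes ≡ 3 (mod 4) appear to even exponent (or don't appear), so by the two-squares theorem n IS expressible as a sum of two squares.
Step 3: Build a representation. Group n = k² · m with k = 3 and m = 109 · 149 = 16241 (a product of primes ≡ 1 (mod 4)); a representation of m scales to one of n via (k·x)² + (k·y)² = k²(x² + y²). Each prime p ≡ 1 (mod 4) is itself a sum of two squares; find a² by testing p − a² for a perfect square:
  109: 109 − 1² = 108, 109 − 2² = 105, 109 − 3² = 100 = 10² ⇒ 109 = 3² + 10².
  149: 149 − 1² = 148, 149 − 2² = 145, 149 − 3² = 140, 149 − 4² = 133, 149 − 5² = 124, 149 − 6² = 113, 149 − 7² = 100 = 10² ⇒ 149 = 7² + 10².
  Combine using the Brahmagupta–Fibonacci identity (a² + b²)(c² + d²) = (ac − bd)² + (ad + bc)² = (ac + bd)² + (ad − bc)²:
  109 · 149 = 16241: from (3² + 10²)(7² + 10²), take (3·7 − 10·10, 3·10 + 10·7) = (21 − 100, 30 + 70) = (-79, 100); dropping signs (only squares matter) gives (79, 100); check 79² + 100² = 6241 + 10000 = 16241 ✓.
  Scale by k = 3: (3·79, 3·100) = (237, 300).
Step 4: Order so x ≤ y and verify: 237² + 300² = 56169 + 90000 = 146169 = n. ✓

n = 146169 = 237² + 300² (one valid representation with x ≤ y).


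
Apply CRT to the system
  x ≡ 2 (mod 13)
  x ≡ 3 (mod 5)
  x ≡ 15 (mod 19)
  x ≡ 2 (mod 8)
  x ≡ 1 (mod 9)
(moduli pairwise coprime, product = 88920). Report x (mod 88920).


Product of moduli M = 13 · 5 · 19 · 8 · 9 = 88920.
Merge one congruence at a time:
  Start: x ≡ 2 (mod 13).
  Combine with x ≡ 3 (mod 5); new modulus lcm = 65.
    Write x = 2 + 13·t and substitute into x ≡ 3 (mod 5): 13·t ≡ 3 − 2 = 1 (mod 5).
    Reduce coefficients mod 5: 3·t ≡ 1 (mod 5).
    The inverse of 3 mod 5 is 2 (since 3·2 = 6 = 1·5 + 1), so t ≡ 2·1 = 2 ≡ 2 (mod 5).
    Then x = 2 + 13·2 = 28, valid modulo lcm(13, 5) = 65: x ≡ 28 (mod 65).
  Combine with x ≡ 15 (mod 19); new modulus lcm = 1235.
    Write x = 28 + 65·t and substitute into x ≡ 15 (mod 19): 65·t ≡ 15 − 28 = -13 (mod 19).
    Reduce coefficients mod 19: 8·t ≡ 6 (mod 19).
    The inverse of 8 mod 19 is 12 (since 8·12 = 96 = 5·19 + 1), so t ≡ 12·6 = 72 ≡ 15 (mod 19).
    Then x = 28 + 65·15 = 1003, valid modulo lcm(65, 19) = 1235: x ≡ 1003 (mod 1235).
  Combine with x ≡ 2 (mod 8); new modulus lcm = 9880.
    Write x = 1003 + 1235·t and substitute into x ≡ 2 (mod 8): 1235·t ≡ 2 − 1003 = -1001 (mod 8).
    Reduce coefficients mod 8: 3·t ≡ 7 (mod 8).
    The inverse of 3 mod 8 is 3 (since 3·3 = 9 = 1·8 + 1), so t ≡ 3·7 = 21 ≡ 5 (mod 8).
    Then x = 1003 + 1235·5 = 7178, valid modulo lcm(1235, 8) = 9880: x ≡ 7178 (mod 9880).
  Combine with x ≡ 1 (mod 9); new modulus lcm = 88920.
    Write x = 7178 + 9880·t and substitute into x ≡ 1 (mod 9): 9880·t ≡ 1 − 7178 = -7177 (mod 9).
    Reduce coefficients mod 9: 7·t ≡ 5 (mod 9).
    The inverse of 7 mod 9 is 4 (since 7·4 = 28 = 3·9 + 1), so t ≡ 4·5 = 20 ≡ 2 (mod 9).
    Then x = 7178 + 9880·2 = 26938, valid modulo lcm(9880, 9) = 88920: x ≡ 26938 (mod 88920).
Verify against each original: 26938 mod 13 = 2, 26938 mod 5 = 3, 26938 mod 19 = 15, 26938 mod 8 = 2, 26938 mod 9 = 1.

x ≡ 26938 (mod 88920).


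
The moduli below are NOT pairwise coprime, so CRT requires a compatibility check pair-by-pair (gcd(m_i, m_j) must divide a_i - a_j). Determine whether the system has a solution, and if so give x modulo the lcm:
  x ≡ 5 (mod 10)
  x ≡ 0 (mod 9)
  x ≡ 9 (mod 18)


Moduli 10, 9, 18 are not pairwise coprime, so CRT works modulo lcm(m_i) when all pairwise compatibility conditions hold.
Pairwise compatibility: gcd(m_i, m_j) must divide a_i - a_j for every pair.
Merge one congruence at a time:
  Start: x ≡ 5 (mod 10).
  Combine with x ≡ 0 (mod 9): gcd(10, 9) = 1; 0 - 5 = -5, which IS divisible by 1, so compatible.
    Write x = 5 + 10·t and substitute into x ≡ 0 (mod 9): 10·t ≡ 0 − 5 = -5 (mod 9).
    Reduce coefficients mod 9: 1·t ≡ 4 (mod 9).
    So t ≡ 4 (mod 9).
    Then x = 5 + 10·4 = 45, valid modulo lcm(10, 9) = 90: x ≡ 45 (mod 90).
  Combine with x ≡ 9 (mod 18): gcd(90, 18) = 18; 9 - 45 = -36, which IS divisible by 18, so compatible.
    Write x = 45 + 90·t and substitute into x ≡ 9 (mod 18): 90·t ≡ 9 − 45 = -36 (mod 18).
    Divide the congruence (and modulus) by g = 18: 5·t ≡ -2 (mod 1).
    Modulo 1 every t works; take t = 0.
    Then x = 45 + 90·0 = 45, valid modulo lcm(90, 18) = 90: x ≡ 45 (mod 90).
Verify: 45 mod 10 = 5, 45 mod 9 = 0, 45 mod 18 = 9.

x ≡ 45 (mod 90).
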